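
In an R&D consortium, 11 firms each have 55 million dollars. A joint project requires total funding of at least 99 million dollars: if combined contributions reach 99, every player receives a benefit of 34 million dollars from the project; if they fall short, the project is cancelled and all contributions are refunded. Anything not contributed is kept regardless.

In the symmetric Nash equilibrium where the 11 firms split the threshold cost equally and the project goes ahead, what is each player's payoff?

Equal share of the threshold: 99/11 = 9.
At this profile no one gains by cutting their contribution: any cut drops the total below 99, the project is cancelled, contributions are refunded, and the deviator ends with 55, which is less than 55 − 9 + 34 = 80. Contributing more than 9 just wastes the excess. So contributing exactly 9 is a best response.
Each player's payoff: 55 − 9 + 34 = 80.

80 million dollars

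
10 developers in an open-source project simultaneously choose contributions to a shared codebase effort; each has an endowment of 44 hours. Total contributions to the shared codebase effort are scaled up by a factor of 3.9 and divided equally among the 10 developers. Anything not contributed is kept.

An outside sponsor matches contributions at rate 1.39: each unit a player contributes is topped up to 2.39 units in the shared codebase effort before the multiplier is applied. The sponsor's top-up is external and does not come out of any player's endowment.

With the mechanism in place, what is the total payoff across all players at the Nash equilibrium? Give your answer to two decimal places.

The effective private return is 3.9 × 2.39 / 10 = 0.9321, which is still under 1, so the mechanism doesn't change anyone's dominant strategy: zero contribution.
Everyone keeps their endowment and the group total is 10 × 44 = 440.

440.00 hours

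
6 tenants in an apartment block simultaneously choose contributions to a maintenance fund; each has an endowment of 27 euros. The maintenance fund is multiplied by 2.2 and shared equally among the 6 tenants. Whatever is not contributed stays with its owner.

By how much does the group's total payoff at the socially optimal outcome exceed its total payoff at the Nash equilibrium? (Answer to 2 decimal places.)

194.40 euros

Each contributed unit returns 2.2/6 = 0.3667 to its contributor — below 1 — so contributing 0 is dominant for every player. At the Nash equilibrium everyone keeps their 27, and the group total is 6 × 27 = 162.
Each contributed unit returns 2.200 to the group as a whole (0.3667 to each of 6 players), which exceeds 1, so the social optimum is full contribution: group total = 2.200 × 162 = 356.40.
Efficiency loss = 356.40 − 162 = 194.40.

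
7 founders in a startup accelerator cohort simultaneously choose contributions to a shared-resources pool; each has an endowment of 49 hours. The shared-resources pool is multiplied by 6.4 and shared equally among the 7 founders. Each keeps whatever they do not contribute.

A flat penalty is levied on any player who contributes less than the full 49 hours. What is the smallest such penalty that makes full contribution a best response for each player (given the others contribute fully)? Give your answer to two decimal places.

Given the others contribute fully, the best deviation is to contribute 0 (any partial contribution still incurs the fine and gives up units whose private return 0.9143 is below 1).
Deviating from 49 to 0 saves 49 hours but forfeits the deviator's share of the drop in the shared-resources pool: 6.4/7 × 49 = 44.80.
So the deviation gain is 49 − 44.80 = 4.20, and the fine must be at least 4.20 hours to wipe it out.

4.20 hours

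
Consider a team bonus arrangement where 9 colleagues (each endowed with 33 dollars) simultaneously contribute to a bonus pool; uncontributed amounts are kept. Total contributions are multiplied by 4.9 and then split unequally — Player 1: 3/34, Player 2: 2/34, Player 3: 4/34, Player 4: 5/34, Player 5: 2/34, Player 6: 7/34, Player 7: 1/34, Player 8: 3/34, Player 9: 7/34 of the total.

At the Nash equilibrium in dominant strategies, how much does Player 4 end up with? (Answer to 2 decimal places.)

80.56 dollars

For player j, contributing a unit is worthwhile iff 4.9 × (j's share) ≥ 1, i.e. iff j's share is at least 0.2041.
The shares above 0.2041 belong to Player 6 and Player 9, contributing 33 each; the remaining 7 contribute 0. Total contributed: 66.
Player 4 keeps 33 and receives 4.9 × 66 × 5/34 = 47.56 from the bonus pool, for a payoff of 80.56.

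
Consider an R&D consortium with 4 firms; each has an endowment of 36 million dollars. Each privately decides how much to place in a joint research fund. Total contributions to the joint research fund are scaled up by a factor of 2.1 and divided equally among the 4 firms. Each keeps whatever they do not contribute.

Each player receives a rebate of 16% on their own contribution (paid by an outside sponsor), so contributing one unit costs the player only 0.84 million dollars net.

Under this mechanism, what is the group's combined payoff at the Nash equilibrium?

With the mechanism, a contributed unit returns (2.1/4) / 0.84 = 0.6250 per unit of net cost — still below 1 — so contributing 0 remains dominant for every player.
Everyone keeps their endowment and the group total is 4 × 36 = 144.

144.00 million dollars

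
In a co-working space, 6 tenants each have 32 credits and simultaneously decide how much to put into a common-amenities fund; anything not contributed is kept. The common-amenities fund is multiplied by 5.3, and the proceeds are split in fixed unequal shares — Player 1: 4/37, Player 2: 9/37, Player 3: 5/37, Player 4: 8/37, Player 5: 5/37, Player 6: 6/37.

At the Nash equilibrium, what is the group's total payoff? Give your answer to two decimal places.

For player j, contributing a unit is worthwhile iff 5.3 × (j's share) ≥ 1, i.e. iff j's share is at least 0.1887.
Player 2 and Player 4 clear that bar, contributing 32 each; the remaining 4 contribute 0. Total contributed: 64.
The common-amenities fund pays out 5.3 × 64 = 339.20 in total (split across the unequal shares, but the aggregate is all that matters for the group sum).
The 4 free-riders keep 32 each, adding 128. Group total = 128 + 339.20 = 467.20.

467.20 credits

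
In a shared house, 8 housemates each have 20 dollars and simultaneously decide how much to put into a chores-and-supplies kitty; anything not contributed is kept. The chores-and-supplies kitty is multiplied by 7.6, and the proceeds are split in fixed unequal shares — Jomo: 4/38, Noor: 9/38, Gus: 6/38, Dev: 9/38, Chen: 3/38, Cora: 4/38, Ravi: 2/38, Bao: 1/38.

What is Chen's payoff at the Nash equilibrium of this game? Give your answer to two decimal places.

A player with share s gets back 7.6·s per unit contributed, so full contribution is dominant for anyone with s > 1/7.6 = 0.1316 and zero contribution is dominant for anyone below.
The shares above 0.1316 belong to Noor, Gus and Dev, contributing 20 each; the remaining 5 contribute 0. Total contributed: 60.
Chen keeps 20 and receives 7.6 × 60 × 3/38 = 36.00 from the chores-and-supplies kitty, for a payoff of 56.00.

56.00 dollars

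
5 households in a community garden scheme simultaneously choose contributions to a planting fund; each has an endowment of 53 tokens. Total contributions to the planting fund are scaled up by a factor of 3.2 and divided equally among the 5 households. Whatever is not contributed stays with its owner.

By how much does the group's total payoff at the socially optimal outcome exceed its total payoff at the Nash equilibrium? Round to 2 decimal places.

583.00 tokens

Each contributed unit returns 3.2/5 = 0.6400 to its contributor — below 1 — so contributing 0 is dominant for every player. At the Nash equilibrium everyone keeps their 53, and the group total is 5 × 53 = 265.
Each contributed unit returns 3.200 to the group as a whole (0.6400 to each of 5 players), which exceeds 1, so the social optimum is full contribution: group total = 3.200 × 265 = 848.00.
Efficiency loss = 848.00 − 265 = 583.00.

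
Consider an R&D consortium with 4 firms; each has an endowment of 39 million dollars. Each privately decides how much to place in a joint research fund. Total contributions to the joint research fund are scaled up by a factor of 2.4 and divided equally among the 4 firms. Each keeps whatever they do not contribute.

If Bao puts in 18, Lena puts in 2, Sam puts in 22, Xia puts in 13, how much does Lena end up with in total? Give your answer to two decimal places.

Total contributed: 18 + 2 + 22 + 13 = 55.
Each receives 2.4 × 55 / 4 = 33.00 from the joint research fund.
Lena keeps 39 − 2 = 37, so Lena's payoff is 37 + 33.00 = 70.00.

70.00 million dollars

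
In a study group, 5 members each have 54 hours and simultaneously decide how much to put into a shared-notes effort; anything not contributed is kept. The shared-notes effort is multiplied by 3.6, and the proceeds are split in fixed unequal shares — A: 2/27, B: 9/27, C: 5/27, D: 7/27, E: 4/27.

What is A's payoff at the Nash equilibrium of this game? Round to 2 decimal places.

68.40 hours

A player with share s gets back 3.6·s per unit contributed, so full contribution is dominant for anyone with s > 1/3.6 = 0.2778 and zero contribution is dominant for anyone below.
Only B (9/27) clears that bar, contributing 54; the remaining 4 contribute 0. Total contributed: 54.
A keeps 54 and receives 3.6 × 54 × 2/27 = 14.40 from the shared-notes effort, for a payoff of 68.40.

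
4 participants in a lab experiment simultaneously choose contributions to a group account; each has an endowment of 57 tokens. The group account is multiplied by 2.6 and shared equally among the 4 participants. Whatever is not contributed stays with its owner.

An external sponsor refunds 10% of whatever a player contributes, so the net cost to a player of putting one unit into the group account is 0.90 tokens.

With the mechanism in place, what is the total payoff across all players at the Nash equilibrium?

Even with the mechanism, each unit contributed returns only (2.6/4) / 0.90 = 0.7222 per unit of net cost, so contributing nothing is still dominant.
At the Nash equilibrium no one contributes; group total payoff = 4 × 57 = 228.

228.00 tokens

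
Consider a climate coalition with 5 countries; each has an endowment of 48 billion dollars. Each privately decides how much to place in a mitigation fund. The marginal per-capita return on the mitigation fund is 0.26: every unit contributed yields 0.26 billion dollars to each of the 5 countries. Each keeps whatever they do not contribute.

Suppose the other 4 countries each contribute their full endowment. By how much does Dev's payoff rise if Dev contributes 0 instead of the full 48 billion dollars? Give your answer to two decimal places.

Switching from a contribution of 48 to 0 lets Dev keep an extra 48 billion dollars, but lowers the mitigation fund by 48, which costs Dev their own share of that drop: 0.26 × 48 = 12.48.
Net gain = 48 − 12.48 = 35.52. The private return per contributed unit (0.26) is below 1, so free-riding is indeed the best response regardless of what the others do.

35.52 billion dollars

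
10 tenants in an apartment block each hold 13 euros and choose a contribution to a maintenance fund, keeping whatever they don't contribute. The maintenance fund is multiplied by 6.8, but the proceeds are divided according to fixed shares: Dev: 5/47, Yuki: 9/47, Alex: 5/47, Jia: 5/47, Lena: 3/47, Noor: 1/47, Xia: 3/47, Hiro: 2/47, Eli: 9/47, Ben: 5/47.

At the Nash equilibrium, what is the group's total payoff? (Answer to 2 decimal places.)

Each unit j contributes comes back to j as 6.8 × (j's share), so j prefers to contribute only if that share exceeds 1/6.8 = 0.1471; otherwise keeping the unit dominates.
Yuki and Eli clear that bar, contributing 13 each; the remaining 8 contribute 0. Total contributed: 26.
The maintenance fund pays out 6.8 × 26 = 176.80 in total (split across the unequal shares, but the aggregate is all that matters for the group sum).
The 8 free-riders keep 13 each, adding 104. Group total = 104 + 176.80 = 280.80.

280.80 euros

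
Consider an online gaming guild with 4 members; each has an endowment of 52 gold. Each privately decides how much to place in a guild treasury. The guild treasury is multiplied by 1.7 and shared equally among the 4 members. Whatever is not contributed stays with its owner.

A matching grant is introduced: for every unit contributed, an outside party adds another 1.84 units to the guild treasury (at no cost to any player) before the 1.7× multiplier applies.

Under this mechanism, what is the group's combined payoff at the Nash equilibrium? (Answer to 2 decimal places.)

1004.22 gold

Under the mechanism each unit contributed yields 1.7 × 2.84 / 4 = 1.2070 back to its contributor per unit of net cost, which exceeds 1, making full contribution the dominant choice for everyone.
So the Nash equilibrium is full contribution by all 4; the group earns 1.7 × 2.84 × 208 = 1004.22.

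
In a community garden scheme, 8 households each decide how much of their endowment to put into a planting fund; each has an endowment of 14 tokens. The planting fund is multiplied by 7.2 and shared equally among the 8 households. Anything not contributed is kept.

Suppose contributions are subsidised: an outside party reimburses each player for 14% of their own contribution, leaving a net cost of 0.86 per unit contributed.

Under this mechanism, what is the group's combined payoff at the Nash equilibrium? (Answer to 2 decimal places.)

822.08 tokens

The effective private return per unit is now (7.2/8) / 0.86 = 1.0465 > 1, so every player's dominant strategy flips to full contribution.
So the Nash equilibrium is full contribution by all 8; the group earns 8 × (14 × 0.14 + 7.2 × 14) = 822.08.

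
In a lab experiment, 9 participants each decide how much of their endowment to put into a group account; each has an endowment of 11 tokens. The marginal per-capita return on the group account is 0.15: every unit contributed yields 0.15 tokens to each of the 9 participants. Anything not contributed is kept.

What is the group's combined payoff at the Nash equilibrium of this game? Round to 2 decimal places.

99.00 tokens

The private return per contributed unit is 0.15 < 1, so contributing 0 is dominant for every player. At the Nash equilibrium everyone keeps their 11, and the group total is 9 × 11 = 99.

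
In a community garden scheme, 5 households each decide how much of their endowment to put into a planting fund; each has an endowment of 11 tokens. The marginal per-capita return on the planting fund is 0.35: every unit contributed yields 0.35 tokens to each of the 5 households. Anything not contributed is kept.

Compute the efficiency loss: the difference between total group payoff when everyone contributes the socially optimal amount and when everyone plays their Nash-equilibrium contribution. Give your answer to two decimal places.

The private return per contributed unit is 0.35 < 1, so contributing 0 is dominant for every player. At the Nash equilibrium everyone keeps their 11, and the group total is 5 × 11 = 55.
Each contributed unit returns 1.750 to the group as a whole (0.35 to each of 5 players), which exceeds 1, so the social optimum is full contribution: group total = 1.750 × 55 = 96.25.
Efficiency loss = 96.25 − 55 = 41.25.

41.25 tokens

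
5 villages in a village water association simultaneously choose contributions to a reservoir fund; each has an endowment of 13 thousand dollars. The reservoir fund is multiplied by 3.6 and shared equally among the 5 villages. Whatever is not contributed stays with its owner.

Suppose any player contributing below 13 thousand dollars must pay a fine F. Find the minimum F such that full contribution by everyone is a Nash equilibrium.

3.64 thousand dollars

Given the others contribute fully, the best deviation is to contribute 0 (any partial contribution still incurs the fine and gives up units whose private return 0.7200 is below 1).
Deviating from 13 to 0 saves 13 thousand dollars but forfeits the deviator's share of the drop in the reservoir fund: 3.6/5 × 13 = 9.36.
So the deviation gain is 13 − 9.36 = 3.64, and the fine must be at least 3.64 thousand dollars to wipe it out.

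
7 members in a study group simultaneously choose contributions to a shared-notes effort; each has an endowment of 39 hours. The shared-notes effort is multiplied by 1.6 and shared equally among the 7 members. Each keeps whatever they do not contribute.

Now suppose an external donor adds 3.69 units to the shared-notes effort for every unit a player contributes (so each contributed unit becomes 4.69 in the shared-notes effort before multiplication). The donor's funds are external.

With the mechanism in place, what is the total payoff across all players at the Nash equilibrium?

With the mechanism, a contributed unit returns 1.6 × 4.69 / 7 = 1.0720 per unit of net cost to the contributor — now above 1 — so contributing fully is weakly dominant for every player.
At the Nash equilibrium everyone contributes 39. Group total payoff = 1.6 × 4.69 × 273 = 2048.59.

2048.59 hours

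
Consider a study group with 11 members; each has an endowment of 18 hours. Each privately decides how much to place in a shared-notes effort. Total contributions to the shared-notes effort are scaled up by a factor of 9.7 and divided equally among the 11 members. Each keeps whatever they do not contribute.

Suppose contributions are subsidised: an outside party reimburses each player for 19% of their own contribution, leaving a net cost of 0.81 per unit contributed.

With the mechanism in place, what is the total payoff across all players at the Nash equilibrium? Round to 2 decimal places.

With the mechanism, a contributed unit returns (9.7/11) / 0.81 = 1.0887 per unit of net cost to the contributor — now above 1 — so contributing fully is weakly dominant for every player.
At the Nash equilibrium everyone contributes 18. Group total payoff = 11 × (18 × 0.19 + 9.7 × 18) = 1958.22.

1958.22 hours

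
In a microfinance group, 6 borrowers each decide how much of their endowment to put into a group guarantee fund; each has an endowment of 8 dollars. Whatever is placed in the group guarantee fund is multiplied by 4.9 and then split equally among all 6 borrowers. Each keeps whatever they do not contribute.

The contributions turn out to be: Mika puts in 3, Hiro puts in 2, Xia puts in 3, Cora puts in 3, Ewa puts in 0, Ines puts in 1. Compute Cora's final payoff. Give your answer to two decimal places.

Total contributed: 3 + 2 + 3 + 3 + 0 + 1 = 12.
Each receives 4.9 × 12 / 6 = 9.80 from the group guarantee fund.
Cora keeps 8 − 3 = 5, so Cora's payoff is 5 + 9.80 = 14.80.

14.80 dollars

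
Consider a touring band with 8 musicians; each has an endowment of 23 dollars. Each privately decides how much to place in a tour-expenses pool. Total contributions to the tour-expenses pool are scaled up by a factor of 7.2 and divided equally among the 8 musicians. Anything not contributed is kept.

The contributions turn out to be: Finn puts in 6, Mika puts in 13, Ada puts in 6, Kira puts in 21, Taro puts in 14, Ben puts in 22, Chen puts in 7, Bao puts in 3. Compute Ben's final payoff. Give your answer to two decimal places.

83.80 dollars

Total contributed: 6 + 13 + 6 + 21 + 14 + 22 + 7 + 3 = 92.
Each receives 7.2 × 92 / 8 = 82.80 from the tour-expenses pool.
Ben keeps 23 − 22 = 1, so Ben's payoff is 1 + 82.80 = 83.80.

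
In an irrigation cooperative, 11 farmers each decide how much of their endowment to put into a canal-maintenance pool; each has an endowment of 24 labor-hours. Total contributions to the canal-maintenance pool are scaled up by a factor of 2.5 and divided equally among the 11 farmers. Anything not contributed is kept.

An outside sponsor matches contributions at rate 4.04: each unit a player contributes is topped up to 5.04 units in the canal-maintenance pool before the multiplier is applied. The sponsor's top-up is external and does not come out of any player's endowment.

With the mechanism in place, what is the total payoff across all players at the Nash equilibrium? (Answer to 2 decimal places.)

The effective private return per unit is now 2.5 × 5.04 / 11 = 1.1455 > 1, so every player's dominant strategy flips to full contribution.
So the Nash equilibrium is full contribution by all 11; the group earns 2.5 × 5.04 × 264 = 3326.40.

3326.40 labor-hours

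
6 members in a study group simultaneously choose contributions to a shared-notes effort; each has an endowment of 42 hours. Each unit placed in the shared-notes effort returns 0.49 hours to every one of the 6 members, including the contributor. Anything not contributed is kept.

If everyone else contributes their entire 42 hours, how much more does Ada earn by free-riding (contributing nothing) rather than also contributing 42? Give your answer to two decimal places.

21.42 hours

Switching from a contribution of 42 to 0 lets Ada keep an extra 42 hours, but lowers the shared-notes effort by 42, which costs Ada their own share of that drop: 0.49 × 42 = 20.58.
Net gain = 42 − 20.58 = 21.42. The private return per contributed unit (0.49) is below 1, so free-riding is indeed the best response regardless of what the others do.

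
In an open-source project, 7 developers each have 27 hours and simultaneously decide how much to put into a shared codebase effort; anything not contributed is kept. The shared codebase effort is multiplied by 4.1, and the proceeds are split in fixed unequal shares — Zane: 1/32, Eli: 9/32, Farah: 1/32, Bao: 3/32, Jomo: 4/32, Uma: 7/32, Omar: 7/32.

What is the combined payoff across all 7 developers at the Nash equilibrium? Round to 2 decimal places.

272.70 hours

For player j, contributing a unit is worthwhile iff 4.1 × (j's share) ≥ 1, i.e. iff j's share is at least 0.2439.
Only Eli (9/32) clears that bar, contributing 27; the remaining 6 contribute 0. Total contributed: 27.
The shared codebase effort pays out 4.1 × 27 = 110.70 in total (split across the unequal shares, but the aggregate is all that matters for the group sum).
The 6 free-riders keep 27 each, adding 162. Group total = 162 + 110.70 = 272.70.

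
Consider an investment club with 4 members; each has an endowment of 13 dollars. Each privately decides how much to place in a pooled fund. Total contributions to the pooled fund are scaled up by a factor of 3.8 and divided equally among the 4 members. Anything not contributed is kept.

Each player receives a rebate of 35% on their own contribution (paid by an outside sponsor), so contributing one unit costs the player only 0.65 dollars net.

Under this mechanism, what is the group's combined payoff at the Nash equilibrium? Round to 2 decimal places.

With the mechanism, a contributed unit returns (3.8/4) / 0.65 = 1.4615 per unit of net cost to the contributor — now above 1 — so contributing fully is weakly dominant for every player.
At the Nash equilibrium everyone contributes 13. Group total payoff = 4 × (13 × 0.35 + 3.8 × 13) = 215.80.

215.80 dollars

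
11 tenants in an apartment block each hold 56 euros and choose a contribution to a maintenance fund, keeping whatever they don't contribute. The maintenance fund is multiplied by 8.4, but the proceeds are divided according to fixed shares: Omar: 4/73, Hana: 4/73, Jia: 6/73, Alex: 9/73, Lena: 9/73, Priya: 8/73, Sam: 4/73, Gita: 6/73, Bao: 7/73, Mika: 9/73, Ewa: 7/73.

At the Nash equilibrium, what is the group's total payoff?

Player j's private return per contributed unit is 8.4 × (j's share). Contributing is weakly dominant for j when that share is at least 1/8.4 = 0.1190, and contributing 0 is dominant otherwise.
The shares above 0.1190 belong to Alex, Lena and Mika, contributing 56 each; the remaining 8 contribute 0. Total contributed: 168.
The maintenance fund pays out 8.4 × 168 = 1411.20 in total (split across the unequal shares, but the aggregate is all that matters for the group sum).
The 8 free-riders keep 56 each, adding 448. Group total = 448 + 1411.20 = 1859.20.

1859.20 euros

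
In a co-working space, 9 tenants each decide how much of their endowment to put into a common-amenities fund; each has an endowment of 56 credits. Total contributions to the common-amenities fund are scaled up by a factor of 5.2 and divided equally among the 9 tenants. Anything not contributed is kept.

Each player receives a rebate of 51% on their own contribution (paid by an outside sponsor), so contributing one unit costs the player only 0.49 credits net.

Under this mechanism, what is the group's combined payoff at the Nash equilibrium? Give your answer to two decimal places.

The effective private return per unit is now (5.2/9) / 0.49 = 1.1791 > 1, so every player's dominant strategy flips to full contribution.
So the Nash equilibrium is full contribution by all 9; the group earns 9 × (56 × 0.51 + 5.2 × 56) = 2877.84.

2877.84 credits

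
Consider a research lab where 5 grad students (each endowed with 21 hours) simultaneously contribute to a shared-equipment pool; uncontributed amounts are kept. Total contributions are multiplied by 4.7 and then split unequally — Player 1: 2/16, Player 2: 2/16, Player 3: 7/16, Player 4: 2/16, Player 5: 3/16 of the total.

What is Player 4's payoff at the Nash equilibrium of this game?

33.34 hours

Each unit j contributes comes back to j as 4.7 × (j's share), so j prefers to contribute only if that share exceeds 1/4.7 = 0.2128; otherwise keeping the unit dominates.
Player 3 alone (share 7/16) is above the threshold, contributing 21; the remaining 4 contribute 0. Total contributed: 21.
Player 4 keeps 21 and receives 4.7 × 21 × 2/16 = 12.34 from the shared-equipment pool, for a payoff of 33.34.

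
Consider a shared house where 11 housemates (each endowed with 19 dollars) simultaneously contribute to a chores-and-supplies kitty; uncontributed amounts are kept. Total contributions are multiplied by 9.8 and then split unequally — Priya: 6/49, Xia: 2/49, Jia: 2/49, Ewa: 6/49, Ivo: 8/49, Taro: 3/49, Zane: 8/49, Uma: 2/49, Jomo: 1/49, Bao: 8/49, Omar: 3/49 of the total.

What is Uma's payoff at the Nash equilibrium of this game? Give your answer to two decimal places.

Player j's private return per contributed unit is 9.8 × (j's share). Contributing is weakly dominant for j when that share is at least 1/9.8 = 0.1020, and contributing 0 is dominant otherwise.
Priya, Ewa, Ivo, Zane and Bao clear that bar, contributing 19 each; the remaining 6 contribute 0. Total contributed: 95.
Uma keeps 19 and receives 9.8 × 95 × 2/49 = 38.00 from the chores-and-supplies kitty, for a payoff of 57.00.

57.00 dollars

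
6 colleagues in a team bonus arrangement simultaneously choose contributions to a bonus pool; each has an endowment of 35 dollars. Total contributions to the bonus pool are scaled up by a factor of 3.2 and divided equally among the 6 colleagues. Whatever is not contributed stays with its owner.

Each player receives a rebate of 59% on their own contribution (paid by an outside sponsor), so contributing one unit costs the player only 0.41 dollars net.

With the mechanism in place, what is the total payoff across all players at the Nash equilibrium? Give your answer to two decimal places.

795.90 dollars

The effective private return per unit is now (3.2/6) / 0.41 = 1.3008 > 1, so every player's dominant strategy flips to full contribution.
At the Nash equilibrium everyone contributes 35. Group total payoff = 6 × (35 × 0.59 + 3.2 × 35) = 795.90.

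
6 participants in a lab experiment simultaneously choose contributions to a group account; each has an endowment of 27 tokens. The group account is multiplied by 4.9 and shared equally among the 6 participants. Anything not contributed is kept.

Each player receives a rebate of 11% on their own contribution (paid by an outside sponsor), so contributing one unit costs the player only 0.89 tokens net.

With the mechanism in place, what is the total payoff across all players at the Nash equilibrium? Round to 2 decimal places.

162.00 tokens

The effective private return is (4.9/6) / 0.89 = 0.9176, which is still under 1, so the mechanism doesn't change anyone's dominant strategy: zero contribution.
Everyone keeps their endowment and the group total is 6 × 27 = 162.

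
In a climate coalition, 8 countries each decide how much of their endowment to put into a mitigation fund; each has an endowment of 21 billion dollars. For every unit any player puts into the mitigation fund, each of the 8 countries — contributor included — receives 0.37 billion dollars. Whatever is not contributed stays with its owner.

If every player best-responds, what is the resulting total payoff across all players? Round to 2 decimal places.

The private return per contributed unit is 0.37 < 1, so contributing 0 is dominant for every player. At the Nash equilibrium everyone keeps their 21, and the group total is 8 × 21 = 168.

168.00 billion dollars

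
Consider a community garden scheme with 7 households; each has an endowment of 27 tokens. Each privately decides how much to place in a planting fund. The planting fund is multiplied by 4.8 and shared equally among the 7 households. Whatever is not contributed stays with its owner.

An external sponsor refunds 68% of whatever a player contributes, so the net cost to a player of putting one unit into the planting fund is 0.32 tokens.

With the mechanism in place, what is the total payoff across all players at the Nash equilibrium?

1035.72 tokens

The effective private return per unit is now (4.8/7) / 0.32 = 2.1429 > 1, so every player's dominant strategy flips to full contribution.
At the Nash equilibrium everyone contributes 27. Group total payoff = 7 × (27 × 0.68 + 4.8 × 27) = 1035.72.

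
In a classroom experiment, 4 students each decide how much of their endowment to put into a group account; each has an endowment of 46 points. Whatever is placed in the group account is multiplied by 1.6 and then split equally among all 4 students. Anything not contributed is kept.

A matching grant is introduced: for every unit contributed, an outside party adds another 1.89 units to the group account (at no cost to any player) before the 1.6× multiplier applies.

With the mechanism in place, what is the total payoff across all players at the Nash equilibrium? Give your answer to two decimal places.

850.82 points

With the mechanism, a contributed unit returns 1.6 × 2.89 / 4 = 1.1560 per unit of net cost to the contributor — now above 1 — so contributing fully is weakly dominant for every player.
So the Nash equilibrium is full contribution by all 4; the group earns 1.6 × 2.89 × 184 = 850.82.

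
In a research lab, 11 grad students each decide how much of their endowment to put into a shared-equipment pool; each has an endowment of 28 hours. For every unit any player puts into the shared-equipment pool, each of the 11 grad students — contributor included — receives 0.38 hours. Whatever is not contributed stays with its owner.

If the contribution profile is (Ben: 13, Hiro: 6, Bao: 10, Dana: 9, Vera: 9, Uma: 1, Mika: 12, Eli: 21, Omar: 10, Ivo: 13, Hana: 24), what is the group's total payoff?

Total contributed: 13 + 6 + 10 + 9 + 9 + 1 + 12 + 21 + 10 + 13 + 24 = 128; total kept: 11 × 28 − 128 = 180.
The shared-equipment pool pays out 0.38 × 11 × 128 = 535.04 in aggregate.
Group total = 180 + 535.04 = 715.04.

715.04 hours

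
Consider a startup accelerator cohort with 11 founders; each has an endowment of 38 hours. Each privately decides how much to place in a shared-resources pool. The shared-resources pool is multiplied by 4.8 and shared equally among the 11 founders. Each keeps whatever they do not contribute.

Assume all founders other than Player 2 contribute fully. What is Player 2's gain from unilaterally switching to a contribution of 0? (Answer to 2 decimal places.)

21.42 hours

Switching from a contribution of 38 to 0 lets Player 2 keep an extra 38 hours, but lowers the shared-resources pool by 38, which costs Player 2 their own share of that drop: 4.8/11 × 38 = 16.58.
Net gain = 38 − 16.58 = 21.42. The private return per contributed unit (0.4364) is below 1, so free-riding is indeed the best response regardless of what the others do.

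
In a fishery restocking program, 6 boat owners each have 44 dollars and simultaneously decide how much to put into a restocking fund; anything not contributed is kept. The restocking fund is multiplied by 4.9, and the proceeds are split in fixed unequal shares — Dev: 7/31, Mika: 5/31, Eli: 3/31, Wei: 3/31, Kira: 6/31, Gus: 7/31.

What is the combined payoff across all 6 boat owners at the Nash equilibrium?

Each unit j contributes comes back to j as 4.9 × (j's share), so j prefers to contribute only if that share exceeds 1/4.9 = 0.2041; otherwise keeping the unit dominates.
Dev and Gus clear that bar, contributing 44 each; the remaining 4 contribute 0. Total contributed: 88.
The restocking fund pays out 4.9 × 88 = 431.20 in total (split across the unequal shares, but the aggregate is all that matters for the group sum).
The 4 free-riders keep 44 each, adding 176. Group total = 176 + 431.20 = 607.20.

607.20 dollars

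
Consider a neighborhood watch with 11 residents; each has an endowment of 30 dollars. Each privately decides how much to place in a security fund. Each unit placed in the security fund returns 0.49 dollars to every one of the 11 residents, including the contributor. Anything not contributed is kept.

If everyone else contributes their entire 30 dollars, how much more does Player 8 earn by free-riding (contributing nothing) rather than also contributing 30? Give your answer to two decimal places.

Switching from a contribution of 30 to 0 lets Player 8 keep an extra 30 dollars, but lowers the security fund by 30, which costs Player 8 their own share of that drop: 0.49 × 30 = 14.70.
Net gain = 30 − 14.70 = 15.30. The private return per contributed unit (0.49) is below 1, so free-riding is indeed the best response regardless of what the others do.

15.30 dollars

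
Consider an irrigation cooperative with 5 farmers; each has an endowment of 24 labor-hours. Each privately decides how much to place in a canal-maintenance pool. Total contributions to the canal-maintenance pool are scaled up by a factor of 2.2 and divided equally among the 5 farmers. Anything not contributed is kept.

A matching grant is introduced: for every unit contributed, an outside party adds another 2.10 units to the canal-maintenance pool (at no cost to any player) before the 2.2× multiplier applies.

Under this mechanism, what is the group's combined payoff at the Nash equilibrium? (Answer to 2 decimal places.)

The effective private return per unit is now 2.2 × 3.10 / 5 = 1.3640 > 1, so every player's dominant strategy flips to full contribution.
So the Nash equilibrium is full contribution by all 5; the group earns 2.2 × 3.10 × 120 = 818.40.

818.40 labor-hours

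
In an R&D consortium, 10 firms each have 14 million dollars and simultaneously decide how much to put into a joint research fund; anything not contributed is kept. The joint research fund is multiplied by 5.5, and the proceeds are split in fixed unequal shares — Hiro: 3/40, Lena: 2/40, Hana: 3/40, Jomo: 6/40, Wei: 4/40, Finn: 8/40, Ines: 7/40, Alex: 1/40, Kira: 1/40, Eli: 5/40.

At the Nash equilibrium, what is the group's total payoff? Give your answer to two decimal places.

203.00 million dollars

A player with share s gets back 5.5·s per unit contributed, so full contribution is dominant for anyone with s > 1/5.5 = 0.1818 and zero contribution is dominant for anyone below.
The only share above 0.1818 is Finn's 8/40, contributing 14; the remaining 9 contribute 0. Total contributed: 14.
The joint research fund pays out 5.5 × 14 = 77.00 in total (split across the unequal shares, but the aggregate is all that matters for the group sum).
The 9 free-riders keep 14 each, adding 126. Group total = 126 + 77.00 = 203.00.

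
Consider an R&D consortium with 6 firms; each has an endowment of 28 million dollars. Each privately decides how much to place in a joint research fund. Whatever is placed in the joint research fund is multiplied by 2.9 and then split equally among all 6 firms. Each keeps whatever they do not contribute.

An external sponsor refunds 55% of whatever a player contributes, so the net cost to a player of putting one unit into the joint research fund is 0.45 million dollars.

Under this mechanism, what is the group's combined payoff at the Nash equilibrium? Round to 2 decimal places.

With the mechanism, a contributed unit returns (2.9/6) / 0.45 = 1.0741 per unit of net cost to the contributor — now above 1 — so contributing fully is weakly dominant for every player.
So the Nash equilibrium is full contribution by all 6; the group earns 6 × (28 × 0.55 + 2.9 × 28) = 579.60.

579.60 million dollars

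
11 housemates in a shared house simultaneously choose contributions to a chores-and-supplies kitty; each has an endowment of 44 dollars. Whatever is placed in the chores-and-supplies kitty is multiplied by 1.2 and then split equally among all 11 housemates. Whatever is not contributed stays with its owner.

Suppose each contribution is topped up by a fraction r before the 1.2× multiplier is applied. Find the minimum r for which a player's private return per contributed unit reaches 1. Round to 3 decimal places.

With matching at rate r, one contributed unit becomes (1 + r) in the chores-and-supplies kitty and returns 1.2 × (1 + r) / 11 to the contributor.
Setting this equal to 1: 1 + r = 11/1.2 = 9.1667.
So the minimum matching rate is r = 9.1667 − 1 = 8.167.

8.167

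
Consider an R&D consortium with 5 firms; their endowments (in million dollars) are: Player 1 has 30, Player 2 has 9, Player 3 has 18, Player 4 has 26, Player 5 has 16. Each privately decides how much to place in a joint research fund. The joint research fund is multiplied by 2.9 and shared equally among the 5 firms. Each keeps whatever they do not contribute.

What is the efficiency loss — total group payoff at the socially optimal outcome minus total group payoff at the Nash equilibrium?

188.10 million dollars

The private return per contributed unit is 2.9/5 = 0.5800 < 1 for every player regardless of endowment, so the Nash equilibrium is zero contribution and the group total is Σ E_j = 30 + 9 + 18 + 26 + 16 = 99.
Each contributed unit returns 2.900 to the group, so the social optimum is full contribution by everyone: group total = 2.900 × 99 = 287.10.
Efficiency loss = (2.900 − 1) × 99 = 188.10.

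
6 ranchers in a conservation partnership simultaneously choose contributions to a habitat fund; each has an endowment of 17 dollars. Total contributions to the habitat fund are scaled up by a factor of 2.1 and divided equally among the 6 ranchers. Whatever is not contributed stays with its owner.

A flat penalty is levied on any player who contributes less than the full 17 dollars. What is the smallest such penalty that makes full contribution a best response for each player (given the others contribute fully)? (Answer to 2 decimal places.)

11.05 dollars

Given the others contribute fully, the best deviation is to contribute 0 (any partial contribution still incurs the fine and gives up units whose private return 0.3500 is below 1).
Deviating from 17 to 0 saves 17 dollars but forfeits the deviator's share of the drop in the habitat fund: 2.1/6 × 17 = 5.95.
So the deviation gain is 17 − 5.95 = 11.05, and the fine must be at least 11.05 dollars to wipe it out.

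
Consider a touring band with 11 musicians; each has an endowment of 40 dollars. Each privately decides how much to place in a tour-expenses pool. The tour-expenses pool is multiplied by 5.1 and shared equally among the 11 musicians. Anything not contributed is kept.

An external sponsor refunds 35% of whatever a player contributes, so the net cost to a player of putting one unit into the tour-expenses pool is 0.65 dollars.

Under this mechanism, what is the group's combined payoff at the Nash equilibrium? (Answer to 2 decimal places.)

The effective private return is (5.1/11) / 0.65 = 0.7133, which is still under 1, so the mechanism doesn't change anyone's dominant strategy: zero contribution.
At the Nash equilibrium no one contributes; group total payoff = 11 × 40 = 440.

440.00 dollars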